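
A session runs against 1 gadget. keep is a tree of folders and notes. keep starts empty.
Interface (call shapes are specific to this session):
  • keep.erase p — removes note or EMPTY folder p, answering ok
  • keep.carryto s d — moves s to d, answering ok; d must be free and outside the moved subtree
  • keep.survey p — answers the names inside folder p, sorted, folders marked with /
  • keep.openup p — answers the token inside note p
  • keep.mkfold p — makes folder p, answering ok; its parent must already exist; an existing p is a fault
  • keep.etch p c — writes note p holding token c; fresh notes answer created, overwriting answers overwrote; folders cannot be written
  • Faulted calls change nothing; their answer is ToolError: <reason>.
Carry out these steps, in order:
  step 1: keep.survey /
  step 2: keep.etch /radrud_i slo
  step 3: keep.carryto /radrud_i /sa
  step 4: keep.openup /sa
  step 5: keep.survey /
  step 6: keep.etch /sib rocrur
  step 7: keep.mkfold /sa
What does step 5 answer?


Answer: [sa]

Derivation:
! 1. survey(/) : []
! 2. etch(/radrud_i, slo) : created
! 3. carryto(/radrud_i, /sa) : ok
! 4. openup(/sa) : slo
! 5. survey(/) : [sa]
! 6. etch(/sib, rocrur) : created
! 7. mkfold(/sa) : ToolError: exists


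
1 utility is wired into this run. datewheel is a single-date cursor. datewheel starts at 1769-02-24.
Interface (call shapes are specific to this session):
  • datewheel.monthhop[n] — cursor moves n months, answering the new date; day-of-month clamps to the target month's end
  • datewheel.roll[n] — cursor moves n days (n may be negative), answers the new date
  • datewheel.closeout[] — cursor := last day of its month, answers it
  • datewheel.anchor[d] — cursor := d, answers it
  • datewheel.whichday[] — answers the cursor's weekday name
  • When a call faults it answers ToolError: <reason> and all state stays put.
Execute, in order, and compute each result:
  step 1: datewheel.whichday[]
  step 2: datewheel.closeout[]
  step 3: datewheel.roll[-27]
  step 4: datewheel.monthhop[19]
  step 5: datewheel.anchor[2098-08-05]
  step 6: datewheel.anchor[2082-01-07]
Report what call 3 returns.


I call whichday(), which returns Friday.
I call closeout, and observe 1769-02-28.
I use roll with n='-27': 1769-02-01.
I call monthhop with n='19', and observe 1770-09-01.
Then anchor with d='2098-08-05': 2098-08-05.
I call anchor with d='2082-01-07', which returns 2082-01-07.

Answer: 1769-02-01


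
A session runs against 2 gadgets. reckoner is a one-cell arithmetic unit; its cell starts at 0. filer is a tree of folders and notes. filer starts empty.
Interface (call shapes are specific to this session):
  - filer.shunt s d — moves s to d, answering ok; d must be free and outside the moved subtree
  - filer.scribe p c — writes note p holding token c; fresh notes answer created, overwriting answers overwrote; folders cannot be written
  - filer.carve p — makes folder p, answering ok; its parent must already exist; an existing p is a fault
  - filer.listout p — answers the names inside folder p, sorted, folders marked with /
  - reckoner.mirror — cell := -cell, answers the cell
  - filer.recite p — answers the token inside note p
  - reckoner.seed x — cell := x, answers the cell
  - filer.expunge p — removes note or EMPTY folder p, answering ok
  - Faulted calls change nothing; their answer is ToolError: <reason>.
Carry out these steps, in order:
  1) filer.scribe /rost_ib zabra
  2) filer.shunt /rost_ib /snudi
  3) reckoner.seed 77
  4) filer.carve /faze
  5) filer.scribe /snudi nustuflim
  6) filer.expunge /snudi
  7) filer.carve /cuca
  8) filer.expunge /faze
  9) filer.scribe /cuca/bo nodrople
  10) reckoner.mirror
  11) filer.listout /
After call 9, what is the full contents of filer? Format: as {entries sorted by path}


·→ filer.scribe(p='/rost_ib', c='zabra')
·← created
·→ filer.shunt(s='/rost_ib', d='/snudi')
·← ok
·→ reckoner.seed(x='77')
·← 77
·→ filer.carve(p='/faze')
·← ok
·→ filer.scribe(p='/snudi', c='nustuflim')
·← overwrote
·→ filer.expunge(p='/snudi')
·← ok
·→ filer.carve(p='/cuca')
·← ok
·→ filer.expunge(p='/faze')
·← ok
·→ filer.scribe(p='/cuca/bo', c='nodrople')
·← created
·→ reckoner.mirror()
·← -77
·→ filer.listout(p='/')
·← [cuca/]

Answer: {cuca/, cuca/bo=nodrople}


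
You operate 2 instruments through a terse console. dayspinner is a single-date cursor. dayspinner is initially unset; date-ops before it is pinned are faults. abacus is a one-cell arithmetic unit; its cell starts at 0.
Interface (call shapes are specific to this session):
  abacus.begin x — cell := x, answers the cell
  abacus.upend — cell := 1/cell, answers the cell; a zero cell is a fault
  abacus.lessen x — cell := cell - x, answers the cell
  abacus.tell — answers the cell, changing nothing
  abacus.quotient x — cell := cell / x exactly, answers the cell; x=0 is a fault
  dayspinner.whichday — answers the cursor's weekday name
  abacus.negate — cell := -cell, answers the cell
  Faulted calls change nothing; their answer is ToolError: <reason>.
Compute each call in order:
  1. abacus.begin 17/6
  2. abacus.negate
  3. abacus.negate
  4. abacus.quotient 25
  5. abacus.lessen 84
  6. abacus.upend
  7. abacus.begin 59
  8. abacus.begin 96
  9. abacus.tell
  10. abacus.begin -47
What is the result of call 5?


I invoke abacus.begin with x='17/6', giving 17/6.
Using abacus.negate: -17/6.
Using abacus.negate, → 17/6.
Calling abacus.quotient with x='25', and get 17/150.
Next I call abacus.lessen with x='84', giving -12583/150.
I try abacus.upend, — result: -150/12583.
Now I run abacus.begin with x='59', which returns 59.
I try abacus.begin with x='96', which returns 96.
Now I run abacus.tell, — result: 96.
Then abacus.begin with x='-47', yielding -47.

Answer: -12583/150


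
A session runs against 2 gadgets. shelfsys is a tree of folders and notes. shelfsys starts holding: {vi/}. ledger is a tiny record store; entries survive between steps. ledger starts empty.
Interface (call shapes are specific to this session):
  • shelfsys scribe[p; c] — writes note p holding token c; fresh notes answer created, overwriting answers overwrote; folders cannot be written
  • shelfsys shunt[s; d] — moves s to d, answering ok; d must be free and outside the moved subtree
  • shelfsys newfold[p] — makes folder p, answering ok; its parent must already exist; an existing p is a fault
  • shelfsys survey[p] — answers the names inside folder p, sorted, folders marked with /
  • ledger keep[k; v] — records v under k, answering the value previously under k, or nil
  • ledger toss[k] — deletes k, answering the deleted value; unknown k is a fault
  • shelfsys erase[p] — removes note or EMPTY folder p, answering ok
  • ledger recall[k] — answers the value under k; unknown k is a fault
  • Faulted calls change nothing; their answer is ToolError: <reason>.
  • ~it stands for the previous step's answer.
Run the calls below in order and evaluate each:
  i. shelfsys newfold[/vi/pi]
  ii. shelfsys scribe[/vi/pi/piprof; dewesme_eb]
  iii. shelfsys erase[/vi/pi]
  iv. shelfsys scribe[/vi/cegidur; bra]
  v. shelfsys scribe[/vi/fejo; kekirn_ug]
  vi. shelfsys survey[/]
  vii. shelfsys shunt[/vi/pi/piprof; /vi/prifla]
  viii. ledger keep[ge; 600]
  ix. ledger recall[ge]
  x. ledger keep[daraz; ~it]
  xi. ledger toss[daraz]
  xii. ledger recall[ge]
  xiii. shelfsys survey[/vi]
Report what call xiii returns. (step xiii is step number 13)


-> shelfsys newfold(/vi/pi)
<- ok
-> shelfsys scribe(/vi/pi/piprof, dewesme_eb)
<- created
-> shelfsys erase(/vi/pi)
<- ToolError: not empty
-> shelfsys scribe(/vi/cegidur, bra)
<- created
-> shelfsys scribe(/vi/fejo, kekirn_ug)
<- created
-> shelfsys survey(/)
<- [vi/]
-> shelfsys shunt(/vi/pi/piprof, /vi/prifla)
<- ok
-> ledger keep(ge, 600)
<- nil
-> ledger recall(ge)
<- 600
-> ledger keep(daraz, ~it)
<- nil
-> ledger toss(daraz)
<- 600
-> ledger recall(ge)
<- 600
-> shelfsys survey(/vi)
<- [cegidur, fejo, pi/, prifla]

Answer: [cegidur, fejo, pi/, prifla]


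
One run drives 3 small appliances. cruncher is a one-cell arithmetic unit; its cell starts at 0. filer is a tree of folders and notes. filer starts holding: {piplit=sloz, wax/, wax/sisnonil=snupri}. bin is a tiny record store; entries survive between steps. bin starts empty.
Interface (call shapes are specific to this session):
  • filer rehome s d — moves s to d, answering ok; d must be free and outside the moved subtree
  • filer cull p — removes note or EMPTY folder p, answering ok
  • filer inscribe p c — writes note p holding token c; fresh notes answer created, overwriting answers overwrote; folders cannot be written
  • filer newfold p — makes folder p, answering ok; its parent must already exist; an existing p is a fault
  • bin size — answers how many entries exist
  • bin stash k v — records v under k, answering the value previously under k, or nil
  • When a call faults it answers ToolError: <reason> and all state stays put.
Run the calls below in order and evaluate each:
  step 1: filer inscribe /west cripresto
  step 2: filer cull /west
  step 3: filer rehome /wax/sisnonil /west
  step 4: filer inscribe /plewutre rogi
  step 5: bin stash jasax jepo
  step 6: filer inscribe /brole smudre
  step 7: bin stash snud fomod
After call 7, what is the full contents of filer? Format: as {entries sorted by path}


>> filer inscribe(p='/west', c='cripresto')
<< created
>> filer cull(p='/west')
<< ok
>> filer rehome(s='/wax/sisnonil', d='/west')
<< ok
>> filer inscribe(p='/plewutre', c='rogi')
<< created
>> bin stash(k='jasax', v='jepo')
<< nil
>> filer inscribe(p='/brole', c='smudre')
<< created
>> bin stash(k='snud', v='fomod')
<< nil

Answer: {brole=smudre, piplit=sloz, plewutre=rogi, wax/, west=snupri}


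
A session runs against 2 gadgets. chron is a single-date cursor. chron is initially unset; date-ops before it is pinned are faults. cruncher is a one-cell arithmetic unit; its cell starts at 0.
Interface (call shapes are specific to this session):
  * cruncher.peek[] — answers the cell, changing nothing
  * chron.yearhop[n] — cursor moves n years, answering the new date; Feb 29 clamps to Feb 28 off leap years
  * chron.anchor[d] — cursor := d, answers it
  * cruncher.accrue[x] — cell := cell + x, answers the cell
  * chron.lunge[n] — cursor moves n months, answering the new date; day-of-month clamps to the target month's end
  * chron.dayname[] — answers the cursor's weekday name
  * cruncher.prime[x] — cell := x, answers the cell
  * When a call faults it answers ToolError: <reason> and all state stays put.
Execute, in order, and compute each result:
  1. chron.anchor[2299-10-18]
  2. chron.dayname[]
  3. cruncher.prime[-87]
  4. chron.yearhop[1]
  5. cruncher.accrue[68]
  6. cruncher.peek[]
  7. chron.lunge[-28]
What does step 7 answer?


Answer: 2298-06-18

Derivation:
Act: chron.anchor[d=2299-10-18]
Obs: 2299-10-18
Act: chron.dayname[]
Obs: Wednesday
Act: cruncher.prime[x=-87]
Obs: -87
Act: chron.yearhop[n=1]
Obs: 2300-10-18
Act: cruncher.accrue[x=68]
Obs: -19
Act: cruncher.peek[]
Obs: -19
Act: chron.lunge[n=-28]
Obs: 2298-06-18


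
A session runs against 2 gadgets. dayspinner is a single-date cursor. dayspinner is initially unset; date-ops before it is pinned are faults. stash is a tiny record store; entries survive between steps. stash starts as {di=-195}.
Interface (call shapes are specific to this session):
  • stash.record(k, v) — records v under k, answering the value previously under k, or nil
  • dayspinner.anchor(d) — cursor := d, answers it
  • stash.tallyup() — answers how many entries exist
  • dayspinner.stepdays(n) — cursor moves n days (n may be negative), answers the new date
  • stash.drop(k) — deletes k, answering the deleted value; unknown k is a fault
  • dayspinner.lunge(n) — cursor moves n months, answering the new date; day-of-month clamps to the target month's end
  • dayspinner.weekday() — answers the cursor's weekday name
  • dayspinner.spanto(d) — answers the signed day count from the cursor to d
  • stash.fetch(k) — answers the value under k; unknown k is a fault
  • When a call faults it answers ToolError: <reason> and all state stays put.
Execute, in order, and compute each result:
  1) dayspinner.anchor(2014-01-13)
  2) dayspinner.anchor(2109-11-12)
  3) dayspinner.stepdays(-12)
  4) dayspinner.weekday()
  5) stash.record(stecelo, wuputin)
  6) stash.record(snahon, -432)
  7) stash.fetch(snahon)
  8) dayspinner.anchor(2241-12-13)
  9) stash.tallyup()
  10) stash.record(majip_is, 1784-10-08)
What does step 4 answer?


# 1. anchor(d: 2014-01-13) => 2014-01-13
# 2. anchor(d: 2109-11-12) => 2109-11-12
# 3. stepdays(n: -12) => 2109-10-31
# 4. weekday() => Thursday
# 5. record(k: stecelo, v: wuputin) => nil
# 6. record(k: snahon, v: -432) => nil
# 7. fetch(k: snahon) => -432
# 8. anchor(d: 2241-12-13) => 2241-12-13
# 9. tallyup() => 3
# 10. record(k: majip_is, v: 1784-10-08) => nil

Answer: Thursday


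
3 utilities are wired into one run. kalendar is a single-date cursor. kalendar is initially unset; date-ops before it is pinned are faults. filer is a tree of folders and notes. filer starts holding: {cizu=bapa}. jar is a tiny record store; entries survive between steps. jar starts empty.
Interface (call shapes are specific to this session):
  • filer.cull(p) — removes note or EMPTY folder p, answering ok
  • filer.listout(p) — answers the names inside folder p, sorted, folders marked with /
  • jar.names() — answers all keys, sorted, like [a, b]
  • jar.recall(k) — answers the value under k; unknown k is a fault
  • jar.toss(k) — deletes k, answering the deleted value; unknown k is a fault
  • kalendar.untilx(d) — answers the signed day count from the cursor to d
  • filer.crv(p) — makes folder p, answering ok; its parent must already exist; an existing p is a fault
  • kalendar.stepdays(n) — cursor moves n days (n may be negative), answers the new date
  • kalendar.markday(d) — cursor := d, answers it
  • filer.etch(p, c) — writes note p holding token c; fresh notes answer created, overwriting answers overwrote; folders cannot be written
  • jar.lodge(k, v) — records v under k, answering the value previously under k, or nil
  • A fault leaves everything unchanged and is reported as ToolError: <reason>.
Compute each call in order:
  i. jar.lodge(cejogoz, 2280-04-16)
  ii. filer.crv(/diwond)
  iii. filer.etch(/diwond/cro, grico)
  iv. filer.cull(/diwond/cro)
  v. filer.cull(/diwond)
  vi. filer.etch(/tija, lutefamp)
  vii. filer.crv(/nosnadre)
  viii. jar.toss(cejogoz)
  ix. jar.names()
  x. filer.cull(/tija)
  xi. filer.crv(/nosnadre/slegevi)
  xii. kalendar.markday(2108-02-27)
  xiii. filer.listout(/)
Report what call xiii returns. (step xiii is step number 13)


// jar.lodge(cejogoz, 2280-04-16) ~> nil
// filer.crv(/diwond) ~> ok
// filer.etch(/diwond/cro, grico) ~> created
// filer.cull(/diwond/cro) ~> ok
// filer.cull(/diwond) ~> ok
// filer.etch(/tija, lutefamp) ~> created
// filer.crv(/nosnadre) ~> ok
// jar.toss(cejogoz) ~> 2280-04-16
// jar.names() ~> []
// filer.cull(/tija) ~> ok
// filer.crv(/nosnadre/slegevi) ~> ok
// kalendar.markday(2108-02-27) ~> 2108-02-27
// filer.listout(/) ~> [cizu, nosnadre/]

Answer: [cizu, nosnadre/]


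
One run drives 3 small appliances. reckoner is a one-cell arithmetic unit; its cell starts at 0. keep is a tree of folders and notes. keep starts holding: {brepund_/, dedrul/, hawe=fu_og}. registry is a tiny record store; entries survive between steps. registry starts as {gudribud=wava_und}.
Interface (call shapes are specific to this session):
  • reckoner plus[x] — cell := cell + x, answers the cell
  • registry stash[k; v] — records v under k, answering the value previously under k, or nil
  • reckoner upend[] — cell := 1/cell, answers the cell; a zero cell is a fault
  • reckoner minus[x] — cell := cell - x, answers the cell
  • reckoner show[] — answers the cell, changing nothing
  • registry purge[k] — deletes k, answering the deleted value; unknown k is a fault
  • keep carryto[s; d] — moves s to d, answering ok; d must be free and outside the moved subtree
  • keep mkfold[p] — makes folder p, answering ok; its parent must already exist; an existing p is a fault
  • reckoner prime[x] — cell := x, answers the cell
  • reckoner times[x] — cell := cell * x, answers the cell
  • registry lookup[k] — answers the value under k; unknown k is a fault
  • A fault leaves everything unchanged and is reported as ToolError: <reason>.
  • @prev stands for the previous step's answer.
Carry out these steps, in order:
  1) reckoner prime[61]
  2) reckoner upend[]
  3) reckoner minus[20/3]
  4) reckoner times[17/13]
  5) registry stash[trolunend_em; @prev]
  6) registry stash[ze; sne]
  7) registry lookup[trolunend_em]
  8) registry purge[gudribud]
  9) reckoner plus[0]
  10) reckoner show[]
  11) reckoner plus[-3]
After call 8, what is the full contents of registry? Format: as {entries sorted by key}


# reckoner prime(x='61') == 61
# reckoner upend() == 1/61
# reckoner minus(x='20/3') == -1217/183
# reckoner times(x='17/13') == -20689/2379
# registry stash(k='trolunend_em', v='@prev') == nil
# registry stash(k='ze', v='sne') == nil
# registry lookup(k='trolunend_em') == -20689/2379
# registry purge(k='gudribud') == wava_und
# reckoner plus(x='0') == -20689/2379
# reckoner show() == -20689/2379
# reckoner plus(x='-3') == -27826/2379

Answer: {trolunend_em=-20689/2379, ze=sne}


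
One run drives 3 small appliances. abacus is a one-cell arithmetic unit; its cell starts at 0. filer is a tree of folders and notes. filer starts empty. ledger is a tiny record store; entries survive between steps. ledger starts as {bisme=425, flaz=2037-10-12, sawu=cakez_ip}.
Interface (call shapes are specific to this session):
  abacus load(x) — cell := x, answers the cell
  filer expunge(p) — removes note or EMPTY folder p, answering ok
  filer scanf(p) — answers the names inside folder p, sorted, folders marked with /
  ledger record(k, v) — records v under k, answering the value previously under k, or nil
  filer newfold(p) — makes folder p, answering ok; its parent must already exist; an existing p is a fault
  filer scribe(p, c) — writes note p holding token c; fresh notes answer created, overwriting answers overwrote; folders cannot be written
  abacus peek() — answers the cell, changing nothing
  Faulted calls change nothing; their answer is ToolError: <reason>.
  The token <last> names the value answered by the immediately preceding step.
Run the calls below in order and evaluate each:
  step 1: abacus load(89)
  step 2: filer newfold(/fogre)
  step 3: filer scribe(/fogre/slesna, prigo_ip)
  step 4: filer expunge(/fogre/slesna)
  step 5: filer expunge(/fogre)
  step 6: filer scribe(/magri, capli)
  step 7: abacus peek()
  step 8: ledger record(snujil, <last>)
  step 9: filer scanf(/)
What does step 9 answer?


Answer: [magri]

Derivation:
Then abacus load passing x→89, — result: 89.
Invoking filer newfold passing p→/fogre: ok.
I run filer scribe passing p→/fogre/slesna, c→prigo_ip, giving created.
I call filer expunge passing p→/fogre/slesna, yielding ok.
Then filer expunge passing p→/fogre, yielding ok.
I use filer scribe passing p→/magri, c→capli, which returns created.
Then abacus peek, yielding 89.
Invoking ledger record passing k→snujil, v→<last>, and get nil.
Invoking filer scanf passing p→/, and get [magri].


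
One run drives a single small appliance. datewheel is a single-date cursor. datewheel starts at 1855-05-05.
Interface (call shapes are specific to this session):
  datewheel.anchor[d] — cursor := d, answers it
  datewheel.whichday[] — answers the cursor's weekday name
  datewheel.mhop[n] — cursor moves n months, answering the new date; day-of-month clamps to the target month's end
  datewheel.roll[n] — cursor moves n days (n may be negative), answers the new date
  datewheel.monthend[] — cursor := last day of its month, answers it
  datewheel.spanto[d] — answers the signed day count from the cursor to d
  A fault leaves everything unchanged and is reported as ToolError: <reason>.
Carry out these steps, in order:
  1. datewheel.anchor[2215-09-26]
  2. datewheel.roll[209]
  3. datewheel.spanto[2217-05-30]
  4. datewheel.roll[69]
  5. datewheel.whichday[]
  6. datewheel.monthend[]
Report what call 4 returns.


Answer: 2216-06-30

Derivation:
~$ anchor d=2215-09-26
:: 2215-09-26
~$ roll n=209
:: 2216-04-22
~$ spanto d=2217-05-30
:: 403
~$ roll n=69
:: 2216-06-30
~$ whichday
:: Sunday
~$ monthend
:: 2216-06-30


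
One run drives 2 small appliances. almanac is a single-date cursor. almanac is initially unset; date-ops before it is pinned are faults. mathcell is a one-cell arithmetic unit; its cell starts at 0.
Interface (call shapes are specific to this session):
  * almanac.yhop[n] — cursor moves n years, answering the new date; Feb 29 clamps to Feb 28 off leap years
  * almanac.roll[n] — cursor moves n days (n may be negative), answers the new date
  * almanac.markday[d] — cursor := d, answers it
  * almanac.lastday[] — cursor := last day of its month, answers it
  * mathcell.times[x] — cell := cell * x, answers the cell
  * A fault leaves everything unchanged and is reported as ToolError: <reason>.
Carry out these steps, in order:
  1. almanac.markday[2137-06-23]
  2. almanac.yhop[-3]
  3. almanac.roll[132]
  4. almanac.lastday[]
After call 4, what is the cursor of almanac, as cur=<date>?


Do: markday[2137-06-23]
See: 2137-06-23
Do: yhop[-3]
See: 2134-06-23
Do: roll[132]
See: 2134-11-02
Do: lastday[]
See: 2134-11-30

Answer: cur=2134-11-30


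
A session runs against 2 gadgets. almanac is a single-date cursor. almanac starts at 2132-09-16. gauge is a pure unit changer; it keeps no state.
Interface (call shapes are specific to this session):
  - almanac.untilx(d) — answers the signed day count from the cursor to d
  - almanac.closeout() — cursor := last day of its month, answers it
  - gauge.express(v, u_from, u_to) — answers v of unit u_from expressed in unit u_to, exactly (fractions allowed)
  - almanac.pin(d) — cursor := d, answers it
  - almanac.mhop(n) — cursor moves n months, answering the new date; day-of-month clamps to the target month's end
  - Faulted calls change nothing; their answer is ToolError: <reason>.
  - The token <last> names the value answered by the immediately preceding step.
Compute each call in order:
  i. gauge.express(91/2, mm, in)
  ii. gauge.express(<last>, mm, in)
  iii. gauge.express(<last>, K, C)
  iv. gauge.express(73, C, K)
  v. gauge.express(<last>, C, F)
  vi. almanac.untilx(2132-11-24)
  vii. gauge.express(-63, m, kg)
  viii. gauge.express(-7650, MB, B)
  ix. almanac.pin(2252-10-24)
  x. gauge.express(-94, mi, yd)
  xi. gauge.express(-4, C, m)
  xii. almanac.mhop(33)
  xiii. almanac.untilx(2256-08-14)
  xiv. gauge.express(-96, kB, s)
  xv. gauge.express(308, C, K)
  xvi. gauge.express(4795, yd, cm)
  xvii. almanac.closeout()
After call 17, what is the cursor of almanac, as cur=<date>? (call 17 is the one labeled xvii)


Answer: cur=2255-07-31

Derivation:
CALL gauge.express[v→91/2; u_from→mm; u_to→in]
RET  455/254
CALL gauge.express[v→<last>; u_from→mm; u_to→in]
RET  2275/32258
CALL gauge.express[v→<last>; u_from→K; u_to→C]
RET  -88089977/322580
CALL gauge.express[v→73; u_from→C; u_to→K]
RET  6923/20
CALL gauge.express[v→<last>; u_from→C; u_to→F]
RET  65507/100
CALL almanac.untilx[d→2132-11-24]
RET  69
CALL gauge.express[v→-63; u_from→m; u_to→kg]
RET  ToolError: incompatible units
CALL gauge.express[v→-7650; u_from→MB; u_to→B]
RET  -7650000000
CALL almanac.pin[d→2252-10-24]
RET  2252-10-24
CALL gauge.express[v→-94; u_from→mi; u_to→yd]
RET  -165440
CALL gauge.express[v→-4; u_from→C; u_to→m]
RET  ToolError: incompatible units
CALL almanac.mhop[n→33]
RET  2255-07-24
CALL almanac.untilx[d→2256-08-14]
RET  387
CALL gauge.express[v→-96; u_from→kB; u_to→s]
RET  ToolError: incompatible units
CALL gauge.express[v→308; u_from→C; u_to→K]
RET  11623/20
CALL gauge.express[v→4795; u_from→yd; u_to→cm]
RET  2192274/5
CALL almanac.closeout[]
RET  2255-07-31


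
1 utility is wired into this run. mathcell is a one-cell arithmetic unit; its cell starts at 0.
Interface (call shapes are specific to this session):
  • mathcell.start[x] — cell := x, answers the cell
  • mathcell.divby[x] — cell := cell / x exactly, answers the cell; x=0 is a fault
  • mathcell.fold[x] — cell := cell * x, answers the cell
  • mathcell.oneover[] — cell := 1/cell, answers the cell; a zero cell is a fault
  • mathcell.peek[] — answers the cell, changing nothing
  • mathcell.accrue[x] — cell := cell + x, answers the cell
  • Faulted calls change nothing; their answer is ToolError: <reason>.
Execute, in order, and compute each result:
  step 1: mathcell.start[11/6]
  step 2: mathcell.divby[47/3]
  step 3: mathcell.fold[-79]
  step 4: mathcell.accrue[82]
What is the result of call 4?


Answer: 6839/94

Derivation:
→ mathcell.start(x: 11/6)
← 11/6
→ mathcell.divby(x: 47/3)
← 11/94
→ mathcell.fold(x: -79)
← -869/94
→ mathcell.accrue(x: 82)
← 6839/94


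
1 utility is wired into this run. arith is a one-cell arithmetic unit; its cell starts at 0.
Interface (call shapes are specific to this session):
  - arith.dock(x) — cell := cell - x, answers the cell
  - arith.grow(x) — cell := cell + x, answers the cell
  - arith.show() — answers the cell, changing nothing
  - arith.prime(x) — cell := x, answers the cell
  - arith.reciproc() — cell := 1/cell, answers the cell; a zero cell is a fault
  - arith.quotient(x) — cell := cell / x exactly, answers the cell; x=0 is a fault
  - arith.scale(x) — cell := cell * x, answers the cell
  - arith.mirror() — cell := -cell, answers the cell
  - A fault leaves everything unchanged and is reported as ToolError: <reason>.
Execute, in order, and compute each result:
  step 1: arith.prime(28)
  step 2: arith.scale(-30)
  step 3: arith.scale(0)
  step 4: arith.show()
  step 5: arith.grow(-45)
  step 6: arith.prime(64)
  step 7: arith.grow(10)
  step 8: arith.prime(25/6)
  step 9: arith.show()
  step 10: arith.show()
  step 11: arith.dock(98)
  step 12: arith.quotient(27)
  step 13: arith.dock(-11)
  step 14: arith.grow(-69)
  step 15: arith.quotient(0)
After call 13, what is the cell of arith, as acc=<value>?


==> arith.prime(28)
<== 28
==> arith.scale(-30)
<== -840
==> arith.scale(0)
<== 0
==> arith.show()
<== 0
==> arith.grow(-45)
<== -45
==> arith.prime(64)
<== 64
==> arith.grow(10)
<== 74
==> arith.prime(25/6)
<== 25/6
==> arith.show()
<== 25/6
==> arith.show()
<== 25/6
==> arith.dock(98)
<== -563/6
==> arith.quotient(27)
<== -563/162
==> arith.dock(-11)
<== 1219/162
==> arith.grow(-69)
<== -9959/162
==> arith.quotient(0)
<== ToolError: division by zero

Answer: acc=1219/162


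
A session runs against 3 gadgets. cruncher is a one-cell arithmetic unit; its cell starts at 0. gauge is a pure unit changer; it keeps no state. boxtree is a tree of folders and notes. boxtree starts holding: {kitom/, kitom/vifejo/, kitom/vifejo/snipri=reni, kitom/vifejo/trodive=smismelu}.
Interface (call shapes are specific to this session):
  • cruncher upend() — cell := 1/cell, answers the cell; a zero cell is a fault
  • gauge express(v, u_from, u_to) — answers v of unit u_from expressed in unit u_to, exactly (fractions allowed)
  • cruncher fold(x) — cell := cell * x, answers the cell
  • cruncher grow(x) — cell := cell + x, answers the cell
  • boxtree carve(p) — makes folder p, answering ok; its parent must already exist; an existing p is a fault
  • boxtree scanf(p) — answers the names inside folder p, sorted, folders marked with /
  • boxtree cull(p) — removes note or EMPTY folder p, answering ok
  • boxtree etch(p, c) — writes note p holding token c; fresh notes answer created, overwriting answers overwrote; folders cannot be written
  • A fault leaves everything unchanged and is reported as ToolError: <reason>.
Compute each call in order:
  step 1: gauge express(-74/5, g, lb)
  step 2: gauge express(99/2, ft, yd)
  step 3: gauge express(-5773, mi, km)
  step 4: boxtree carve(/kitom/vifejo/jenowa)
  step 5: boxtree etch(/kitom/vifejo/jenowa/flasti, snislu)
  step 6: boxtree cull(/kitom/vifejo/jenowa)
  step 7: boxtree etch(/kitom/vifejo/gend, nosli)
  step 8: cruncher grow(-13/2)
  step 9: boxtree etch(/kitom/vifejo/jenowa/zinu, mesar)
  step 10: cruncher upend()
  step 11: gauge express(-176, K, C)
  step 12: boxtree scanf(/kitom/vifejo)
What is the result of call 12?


>> gauge express(v='-74/5', u_from='g', u_to='lb')
<< -1480000/45359237
>> gauge express(v='99/2', u_from='ft', u_to='yd')
<< 33/2
>> gauge express(v='-5773', u_from='mi', u_to='km')
<< -145167858/15625
>> boxtree carve(p='/kitom/vifejo/jenowa')
<< ok
>> boxtree etch(p='/kitom/vifejo/jenowa/flasti', c='snislu')
<< created
>> boxtree cull(p='/kitom/vifejo/jenowa')
<< ToolError: not empty
>> boxtree etch(p='/kitom/vifejo/gend', c='nosli')
<< created
>> cruncher grow(x='-13/2')
<< -13/2
>> boxtree etch(p='/kitom/vifejo/jenowa/zinu', c='mesar')
<< created
>> cruncher upend()
<< -2/13
>> gauge express(v='-176', u_from='K', u_to='C')
<< -8983/20
>> boxtree scanf(p='/kitom/vifejo')
<< [gend, jenowa/, snipri, trodive]

Answer: [gend, jenowa/, snipri, trodive]


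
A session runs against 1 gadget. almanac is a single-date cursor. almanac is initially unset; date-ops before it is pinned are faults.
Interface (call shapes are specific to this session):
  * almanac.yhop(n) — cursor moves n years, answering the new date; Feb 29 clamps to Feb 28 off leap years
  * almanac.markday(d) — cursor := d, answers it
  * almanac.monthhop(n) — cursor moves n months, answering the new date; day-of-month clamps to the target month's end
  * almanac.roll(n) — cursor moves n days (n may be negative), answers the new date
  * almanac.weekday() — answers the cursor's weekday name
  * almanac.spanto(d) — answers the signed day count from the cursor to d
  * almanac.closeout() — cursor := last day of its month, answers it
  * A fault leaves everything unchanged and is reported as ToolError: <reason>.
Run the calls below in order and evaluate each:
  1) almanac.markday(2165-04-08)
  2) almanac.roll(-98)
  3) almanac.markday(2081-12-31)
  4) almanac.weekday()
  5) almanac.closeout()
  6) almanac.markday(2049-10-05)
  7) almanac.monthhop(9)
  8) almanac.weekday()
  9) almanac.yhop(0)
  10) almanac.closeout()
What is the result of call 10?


Step: markday[d: 2165-04-08]
Result: 2165-04-08
Step: roll[n: -98]
Result: 2164-12-31
Step: markday[d: 2081-12-31]
Result: 2081-12-31
Step: weekday[]
Result: Wednesday
Step: closeout[]
Result: 2081-12-31
Step: markday[d: 2049-10-05]
Result: 2049-10-05
Step: monthhop[n: 9]
Result: 2050-07-05
Step: weekday[]
Result: Tuesday
Step: yhop[n: 0]
Result: 2050-07-05
Step: closeout[]
Result: 2050-07-31

Answer: 2050-07-31


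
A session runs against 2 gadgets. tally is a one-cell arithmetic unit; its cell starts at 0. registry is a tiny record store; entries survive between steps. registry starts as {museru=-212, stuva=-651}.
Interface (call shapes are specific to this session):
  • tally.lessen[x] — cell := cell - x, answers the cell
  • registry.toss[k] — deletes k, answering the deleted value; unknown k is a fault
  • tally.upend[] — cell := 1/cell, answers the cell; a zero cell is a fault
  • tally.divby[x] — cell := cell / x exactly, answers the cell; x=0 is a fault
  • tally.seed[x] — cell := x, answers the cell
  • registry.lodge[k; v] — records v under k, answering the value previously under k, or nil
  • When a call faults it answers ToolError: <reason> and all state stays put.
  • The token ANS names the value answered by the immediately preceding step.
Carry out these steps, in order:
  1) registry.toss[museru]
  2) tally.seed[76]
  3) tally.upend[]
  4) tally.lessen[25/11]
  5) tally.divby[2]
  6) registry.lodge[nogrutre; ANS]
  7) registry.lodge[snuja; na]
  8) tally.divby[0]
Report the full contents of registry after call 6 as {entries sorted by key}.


Answer: {nogrutre=-1889/1672, stuva=-651}

Derivation:
I try toss passing k→museru, — result: -212.
I run seed passing x→76, and get 76.
Calling upend, yielding 1/76.
Calling lessen passing x→25/11: -1889/836.
I run divby passing x→2, and observe -1889/1672.
Then lodge passing k→nogrutre, v→ANS, and observe nil.
Next I call lodge passing k→snuja, v→na, — result: nil.
Calling divby passing x→0: ToolError: division by zero.


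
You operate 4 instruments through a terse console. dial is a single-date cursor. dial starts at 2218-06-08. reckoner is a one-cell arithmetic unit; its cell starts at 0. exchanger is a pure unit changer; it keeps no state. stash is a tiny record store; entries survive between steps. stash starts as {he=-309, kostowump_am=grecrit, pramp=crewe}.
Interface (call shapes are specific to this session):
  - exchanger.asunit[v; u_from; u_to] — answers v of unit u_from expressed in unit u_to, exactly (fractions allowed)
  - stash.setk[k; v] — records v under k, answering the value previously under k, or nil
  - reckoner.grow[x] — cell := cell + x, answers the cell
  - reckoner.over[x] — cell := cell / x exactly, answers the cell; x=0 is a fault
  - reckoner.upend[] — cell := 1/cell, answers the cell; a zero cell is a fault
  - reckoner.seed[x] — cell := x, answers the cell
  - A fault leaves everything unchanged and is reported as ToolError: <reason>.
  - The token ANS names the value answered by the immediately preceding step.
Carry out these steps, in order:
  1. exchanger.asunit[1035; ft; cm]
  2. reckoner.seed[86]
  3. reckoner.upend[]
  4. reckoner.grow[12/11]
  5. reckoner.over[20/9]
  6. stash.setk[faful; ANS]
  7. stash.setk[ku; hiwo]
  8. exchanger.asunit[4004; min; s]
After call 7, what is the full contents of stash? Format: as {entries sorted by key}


Answer: {faful=9387/18920, he=-309, kostowump_am=grecrit, ku=hiwo, pramp=crewe}

Derivation:
~$ exchanger.asunit v→1035 u_from→ft u_to→cm
= 157734/5
~$ reckoner.seed x→86
= 86
~$ reckoner.upend
= 1/86
~$ reckoner.grow x→12/11
= 1043/946
~$ reckoner.over x→20/9
= 9387/18920
~$ stash.setk k→faful v→ANS
= nil
~$ stash.setk k→ku v→hiwo
= nil
~$ exchanger.asunit v→4004 u_from→min u_to→s
= 240240


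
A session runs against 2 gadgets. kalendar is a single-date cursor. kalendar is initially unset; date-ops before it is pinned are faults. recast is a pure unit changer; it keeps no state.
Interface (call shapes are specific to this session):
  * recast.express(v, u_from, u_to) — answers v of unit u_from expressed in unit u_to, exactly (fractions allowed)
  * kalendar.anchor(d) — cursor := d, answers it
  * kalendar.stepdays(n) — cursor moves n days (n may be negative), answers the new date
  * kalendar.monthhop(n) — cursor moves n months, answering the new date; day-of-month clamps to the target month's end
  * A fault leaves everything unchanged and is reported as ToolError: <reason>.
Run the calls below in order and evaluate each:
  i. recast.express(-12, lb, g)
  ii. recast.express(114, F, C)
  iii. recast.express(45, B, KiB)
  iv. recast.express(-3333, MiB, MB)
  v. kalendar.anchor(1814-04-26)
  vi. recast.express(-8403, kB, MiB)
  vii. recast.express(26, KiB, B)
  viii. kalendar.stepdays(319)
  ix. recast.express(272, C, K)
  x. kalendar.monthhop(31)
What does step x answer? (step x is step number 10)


Answer: 1817-10-11

Derivation:
·→ express(v='-12', u_from='lb', u_to='g')
·← -136077711/25000
·→ express(v='114', u_from='F', u_to='C')
·← 410/9
·→ express(v='45', u_from='B', u_to='KiB')
·← 45/1024
·→ express(v='-3333', u_from='MiB', u_to='MB')
·← -54607872/15625
·→ anchor(d='1814-04-26')
·← 1814-04-26
·→ express(v='-8403', u_from='kB', u_to='MiB')
·← -1050375/131072
·→ express(v='26', u_from='KiB', u_to='B')
·← 26624
·→ stepdays(n='319')
·← 1815-03-11
·→ express(v='272', u_from='C', u_to='K')
·← 10903/20
·→ monthhop(n='31')
·← 1817-10-11


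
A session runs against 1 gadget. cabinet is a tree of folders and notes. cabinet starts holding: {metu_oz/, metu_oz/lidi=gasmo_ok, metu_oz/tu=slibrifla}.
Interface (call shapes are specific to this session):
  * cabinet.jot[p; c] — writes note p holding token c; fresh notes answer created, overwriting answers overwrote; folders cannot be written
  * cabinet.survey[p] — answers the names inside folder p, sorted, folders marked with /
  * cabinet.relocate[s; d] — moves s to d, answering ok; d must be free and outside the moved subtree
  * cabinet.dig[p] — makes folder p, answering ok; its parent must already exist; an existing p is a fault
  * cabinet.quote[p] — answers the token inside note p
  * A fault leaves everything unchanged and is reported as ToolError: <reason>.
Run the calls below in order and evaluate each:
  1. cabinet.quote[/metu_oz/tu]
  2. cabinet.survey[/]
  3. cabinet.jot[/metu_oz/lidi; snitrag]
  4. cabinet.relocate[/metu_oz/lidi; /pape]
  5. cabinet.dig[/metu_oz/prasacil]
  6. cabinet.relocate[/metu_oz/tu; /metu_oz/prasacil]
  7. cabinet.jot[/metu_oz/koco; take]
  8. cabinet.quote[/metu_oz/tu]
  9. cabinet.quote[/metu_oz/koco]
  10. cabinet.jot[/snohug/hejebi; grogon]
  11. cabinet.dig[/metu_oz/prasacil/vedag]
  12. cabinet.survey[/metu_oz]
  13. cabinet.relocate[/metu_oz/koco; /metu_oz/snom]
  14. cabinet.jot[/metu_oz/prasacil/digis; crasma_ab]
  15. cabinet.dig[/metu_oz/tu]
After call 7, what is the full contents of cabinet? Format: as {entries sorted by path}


-> cabinet.quote(p: /metu_oz/tu)
<- slibrifla
-> cabinet.survey(p: /)
<- [metu_oz/]
-> cabinet.jot(p: /metu_oz/lidi, c: snitrag)
<- overwrote
-> cabinet.relocate(s: /metu_oz/lidi, d: /pape)
<- ok
-> cabinet.dig(p: /metu_oz/prasacil)
<- ok
-> cabinet.relocate(s: /metu_oz/tu, d: /metu_oz/prasacil)
<- ToolError: exists
-> cabinet.jot(p: /metu_oz/koco, c: take)
<- created
-> cabinet.quote(p: /metu_oz/tu)
<- slibrifla
-> cabinet.quote(p: /metu_oz/koco)
<- take
-> cabinet.jot(p: /snohug/hejebi, c: grogon)
<- ToolError: no parent
-> cabinet.dig(p: /metu_oz/prasacil/vedag)
<- ok
-> cabinet.survey(p: /metu_oz)
<- [koco, prasacil/, tu]
-> cabinet.relocate(s: /metu_oz/koco, d: /metu_oz/snom)
<- ok
-> cabinet.jot(p: /metu_oz/prasacil/digis, c: crasma_ab)
<- created
-> cabinet.dig(p: /metu_oz/tu)
<- ToolError: exists

Answer: {metu_oz/, metu_oz/koco=take, metu_oz/prasacil/, metu_oz/tu=slibrifla, pape=snitrag}


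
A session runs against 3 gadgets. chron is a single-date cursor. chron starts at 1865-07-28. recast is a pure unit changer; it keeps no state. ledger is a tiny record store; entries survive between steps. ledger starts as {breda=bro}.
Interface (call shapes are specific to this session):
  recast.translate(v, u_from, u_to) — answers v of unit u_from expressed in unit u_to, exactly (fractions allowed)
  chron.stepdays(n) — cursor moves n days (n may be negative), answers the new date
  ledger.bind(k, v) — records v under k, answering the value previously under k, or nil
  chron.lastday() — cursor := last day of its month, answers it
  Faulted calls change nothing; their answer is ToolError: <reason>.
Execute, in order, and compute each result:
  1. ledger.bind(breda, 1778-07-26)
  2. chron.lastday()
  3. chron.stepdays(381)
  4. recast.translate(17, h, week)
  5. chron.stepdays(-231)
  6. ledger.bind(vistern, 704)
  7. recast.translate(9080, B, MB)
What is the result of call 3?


Answer: 1866-08-16

Derivation:
~$ ledger.bind k=breda v=1778-07-26
[out] bro
~$ chron.lastday
[out] 1865-07-31
~$ chron.stepdays n=381
[out] 1866-08-16
~$ recast.translate v=17 u_from=h u_to=week
[out] 17/168
~$ chron.stepdays n=-231
[out] 1865-12-28
~$ ledger.bind k=vistern v=704
[out] nil
~$ recast.translate v=9080 u_from=B u_to=MB
[out] 227/25000


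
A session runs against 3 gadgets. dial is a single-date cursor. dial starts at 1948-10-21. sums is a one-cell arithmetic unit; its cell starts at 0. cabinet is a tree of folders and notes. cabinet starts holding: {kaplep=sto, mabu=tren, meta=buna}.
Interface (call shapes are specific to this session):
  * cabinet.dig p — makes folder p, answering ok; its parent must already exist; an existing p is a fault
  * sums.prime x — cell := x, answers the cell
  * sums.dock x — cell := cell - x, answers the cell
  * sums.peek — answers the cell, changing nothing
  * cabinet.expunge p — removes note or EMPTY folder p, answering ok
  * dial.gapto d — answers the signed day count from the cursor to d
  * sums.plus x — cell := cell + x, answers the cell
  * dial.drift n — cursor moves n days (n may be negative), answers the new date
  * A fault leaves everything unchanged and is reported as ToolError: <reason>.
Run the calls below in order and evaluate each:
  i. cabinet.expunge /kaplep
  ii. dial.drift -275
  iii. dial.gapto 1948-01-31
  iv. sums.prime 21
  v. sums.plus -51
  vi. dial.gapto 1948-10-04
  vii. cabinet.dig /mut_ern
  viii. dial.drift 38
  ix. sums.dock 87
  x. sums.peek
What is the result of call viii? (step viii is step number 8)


Act: cabinet.expunge[p→/kaplep]
Obs: ok
Act: dial.drift[n→-275]
Obs: 1948-01-20
Act: dial.gapto[d→1948-01-31]
Obs: 11
Act: sums.prime[x→21]
Obs: 21
Act: sums.plus[x→-51]
Obs: -30
Act: dial.gapto[d→1948-10-04]
Obs: 258
Act: cabinet.dig[p→/mut_ern]
Obs: ok
Act: dial.drift[n→38]
Obs: 1948-02-27
Act: sums.dock[x→87]
Obs: -117
Act: sums.peek[]
Obs: -117

Answer: 1948-02-27
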